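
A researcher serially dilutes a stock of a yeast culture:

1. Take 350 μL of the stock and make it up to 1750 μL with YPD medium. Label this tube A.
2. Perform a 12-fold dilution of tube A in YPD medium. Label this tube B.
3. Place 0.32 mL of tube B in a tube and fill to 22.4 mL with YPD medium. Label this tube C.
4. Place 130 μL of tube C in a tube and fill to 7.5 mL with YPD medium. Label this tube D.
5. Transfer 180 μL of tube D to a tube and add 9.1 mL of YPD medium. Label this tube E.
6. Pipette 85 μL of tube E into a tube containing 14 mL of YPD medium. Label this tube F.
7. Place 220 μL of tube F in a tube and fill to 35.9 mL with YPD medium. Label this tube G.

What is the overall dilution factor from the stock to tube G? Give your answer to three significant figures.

3.38 × 10^11

Step 1: 350 μL brought to 1750 μL → factor 1750/350 = 5
Step 2: 12-fold → factor 12
Step 3: 0.32 mL brought to 22.4 mL → factor 22.4/0.32 = 70
Step 4: 130 μL brought to 7.5 mL → factor 7500/130 = 57.692
Step 5: 180 μL + 9.1 mL = 9280 μL total → factor 9280/180 = 51.556
Step 6: 85 μL + 14 mL = 14085 μL total → factor 14085/85 = 165.71
Step 7: 220 μL brought to 35.9 mL → factor 35900/220 = 163.18
Overall dilution factor = 5 × 12 × 70 × 57.692 × 51.556 × 165.71 × 163.18 = 3.3779 × 10^11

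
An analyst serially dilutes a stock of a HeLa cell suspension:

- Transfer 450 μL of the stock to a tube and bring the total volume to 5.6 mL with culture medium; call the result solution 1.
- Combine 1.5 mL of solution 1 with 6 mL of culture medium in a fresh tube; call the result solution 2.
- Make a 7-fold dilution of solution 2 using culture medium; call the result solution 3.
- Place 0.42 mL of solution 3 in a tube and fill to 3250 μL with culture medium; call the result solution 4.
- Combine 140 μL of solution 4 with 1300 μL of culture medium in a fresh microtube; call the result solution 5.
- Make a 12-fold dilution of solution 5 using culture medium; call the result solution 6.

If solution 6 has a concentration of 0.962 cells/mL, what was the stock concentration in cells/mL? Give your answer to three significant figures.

4.00 × 10^5 cells/mL

Step 1: 450 μL brought to 5.6 mL → factor 5600/450 = 12.444
Step 2: 1.5 mL + 6 mL = 7.5 mL total → factor 7.5/1.5 = 5
Step 3: 7-fold → factor 7
Step 4: 0.42 mL brought to 3250 μL → factor 3.25/0.42 = 7.7381
Step 5: 140 μL + 1300 μL = 1440 μL total → factor 1440/140 = 10.286
Step 6: 12-fold → factor 12
Overall dilution factor = 12.444 × 5 × 7 × 7.7381 × 10.286 × 12 = 4.16 × 10^5
Stock = 0.962 cells/mL × 4.16 × 10^5 = 4.00 × 10^5 cells/mL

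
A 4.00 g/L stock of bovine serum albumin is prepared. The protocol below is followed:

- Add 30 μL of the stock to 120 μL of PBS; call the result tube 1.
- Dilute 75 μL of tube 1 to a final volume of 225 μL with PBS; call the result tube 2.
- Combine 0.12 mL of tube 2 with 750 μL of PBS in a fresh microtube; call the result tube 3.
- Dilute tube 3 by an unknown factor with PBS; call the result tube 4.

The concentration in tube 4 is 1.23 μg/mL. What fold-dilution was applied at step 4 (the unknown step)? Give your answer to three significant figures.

29.9-fold

Step 1: 30 μL + 120 μL = 150 μL total → factor 150/30 = 5
Step 2: 75 μL brought to 225 μL → factor 225/75 = 3
Step 3: 0.12 mL + 750 μL = 0.87 mL total → factor 0.87/0.12 = 7.25
Step 4: unknown factor x
Product of known-step factors = 108.75
Overall factor = 4.00 g/L / (1.23 μg/mL) = 3252
x = 3252 / 108.75 = 29.9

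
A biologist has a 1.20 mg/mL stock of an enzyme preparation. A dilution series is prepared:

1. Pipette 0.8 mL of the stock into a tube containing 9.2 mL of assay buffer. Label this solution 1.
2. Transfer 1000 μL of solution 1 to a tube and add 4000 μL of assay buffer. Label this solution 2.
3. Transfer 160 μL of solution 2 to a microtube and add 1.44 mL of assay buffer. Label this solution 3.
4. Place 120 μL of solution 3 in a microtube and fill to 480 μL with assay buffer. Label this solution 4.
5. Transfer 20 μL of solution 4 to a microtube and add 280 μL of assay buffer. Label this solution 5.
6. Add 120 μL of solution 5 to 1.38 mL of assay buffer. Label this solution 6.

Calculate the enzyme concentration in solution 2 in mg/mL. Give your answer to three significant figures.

0.0192 mg/mL

Step 1: 0.8 mL + 9.2 mL = 10 mL total → factor 10/0.8 = 12.5
Step 2: 1000 μL + 4000 μL = 5000 μL total → factor 5000/1000 = 5
Dilution factor through solution 2 = 12.5 × 5 = 62.5
[solution 2] = 1.20 mg/mL / 62.5 = 0.0192 mg/mL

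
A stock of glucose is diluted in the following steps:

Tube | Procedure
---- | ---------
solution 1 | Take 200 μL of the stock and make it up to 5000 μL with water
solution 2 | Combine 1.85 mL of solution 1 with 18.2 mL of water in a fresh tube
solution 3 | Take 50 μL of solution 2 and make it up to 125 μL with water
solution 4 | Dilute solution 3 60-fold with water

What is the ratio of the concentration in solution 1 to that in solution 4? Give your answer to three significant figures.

Step 1: 200 μL brought to 5000 μL → factor 5000/200 = 25
Step 2: 1.85 mL + 18.2 mL = 20.05 mL total → factor 20.05/1.85 = 10.838
Step 3: 50 μL brought to 125 μL → factor 125/50 = 2.5
Step 4: 60-fold → factor 60
Dilution factor to solution 1 = 25; to solution 4 = 40642
[solution 1]/[solution 4] = (factor to solution 4)/(factor to solution 1) = 40642/25 = 1.63 × 10^3

1.63 × 10^3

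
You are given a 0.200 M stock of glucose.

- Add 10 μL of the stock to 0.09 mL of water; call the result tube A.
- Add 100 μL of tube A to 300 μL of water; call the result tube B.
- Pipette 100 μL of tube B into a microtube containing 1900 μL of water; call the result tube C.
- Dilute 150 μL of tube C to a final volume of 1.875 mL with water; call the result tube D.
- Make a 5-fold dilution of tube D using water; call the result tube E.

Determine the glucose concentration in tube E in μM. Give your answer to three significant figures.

4.00 μM

Step 1: 10 μL + 0.09 mL = 100 μL total → factor 100/10 = 10
Step 2: 100 μL + 300 μL = 400 μL total → factor 400/100 = 4
Step 3: 100 μL + 1900 μL = 2000 μL total → factor 2000/100 = 20
Step 4: 150 μL brought to 1.875 mL → factor 1875/150 = 12.5
Step 5: 5-fold → factor 5
Overall dilution factor = 10 × 4 × 20 × 12.5 × 5 = 50000
Final = 0.200 M / 50000 = 4.000 × 10^-6 M = 4.00 μM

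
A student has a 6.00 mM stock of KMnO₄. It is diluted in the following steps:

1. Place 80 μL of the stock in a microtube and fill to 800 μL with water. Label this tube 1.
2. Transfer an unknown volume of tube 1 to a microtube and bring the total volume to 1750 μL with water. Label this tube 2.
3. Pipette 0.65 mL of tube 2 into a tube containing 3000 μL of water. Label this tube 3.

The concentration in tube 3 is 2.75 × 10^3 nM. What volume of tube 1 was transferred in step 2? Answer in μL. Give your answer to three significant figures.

Step 1: 80 μL brought to 800 μL → factor 800/80 = 10
Step 2: v brought to 1750 μL → factor = 1750 μL/v
Step 3: 0.65 mL + 3000 μL = 3.65 mL total → factor 3.65/0.65 = 5.6154
Product of known-step factors = 56.154
Overall factor = 6.00 mM / (2.75 × 10^3 nM) = 2181.8
Step-2 factor = 2181.8 / 56.154 = 38.854
v = 1750 μL / 38.854 = 45.0 μL

45.0 μL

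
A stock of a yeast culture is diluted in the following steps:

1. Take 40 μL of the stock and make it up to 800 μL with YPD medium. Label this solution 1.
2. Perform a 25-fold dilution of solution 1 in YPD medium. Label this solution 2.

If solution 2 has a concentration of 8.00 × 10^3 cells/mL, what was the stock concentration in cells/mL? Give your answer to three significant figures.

Step 1: 40 μL brought to 800 μL → factor 800/40 = 20
Step 2: 25-fold → factor 25
Overall dilution factor = 20 × 25 = 500
Stock = 8.00 × 10^3 cells/mL × 500 = 4.00 × 10^6 cells/mL

4.00 × 10^6 cells/mL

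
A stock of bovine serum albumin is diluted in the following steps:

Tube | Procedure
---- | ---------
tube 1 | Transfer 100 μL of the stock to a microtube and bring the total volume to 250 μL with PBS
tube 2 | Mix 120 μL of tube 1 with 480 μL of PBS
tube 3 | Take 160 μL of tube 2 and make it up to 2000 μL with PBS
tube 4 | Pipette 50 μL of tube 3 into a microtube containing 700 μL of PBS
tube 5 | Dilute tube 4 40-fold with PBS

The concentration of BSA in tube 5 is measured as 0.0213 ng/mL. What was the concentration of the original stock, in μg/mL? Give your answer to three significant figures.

Step 1: 100 μL brought to 250 μL → factor 250/100 = 2.5
Step 2: 120 μL + 480 μL = 600 μL total → factor 600/120 = 5
Step 3: 160 μL brought to 2000 μL → factor 2000/160 = 12.5
Step 4: 50 μL + 700 μL = 750 μL total → factor 750/50 = 15
Step 5: 40-fold → factor 40
Overall dilution factor = 2.5 × 5 × 12.5 × 15 × 40 = 93750
Stock = 0.0213 ng/mL × 93750 = 1997 ng/mL = 2.00 μg/mL

2.00 μg/mL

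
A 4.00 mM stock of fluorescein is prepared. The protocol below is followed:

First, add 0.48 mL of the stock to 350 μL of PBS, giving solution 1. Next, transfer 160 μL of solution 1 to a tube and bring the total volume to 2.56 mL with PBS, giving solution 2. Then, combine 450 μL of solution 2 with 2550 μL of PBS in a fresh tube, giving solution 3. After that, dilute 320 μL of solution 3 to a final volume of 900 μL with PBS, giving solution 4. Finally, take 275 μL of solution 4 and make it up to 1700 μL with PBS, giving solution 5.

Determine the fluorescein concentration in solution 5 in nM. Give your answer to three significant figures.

Step 1: 0.48 mL + 350 μL = 0.83 mL total → factor 0.83/0.48 = 1.7292
Step 2: 160 μL brought to 2.56 mL → factor 2560/160 = 16
Step 3: 450 μL + 2550 μL = 3000 μL total → factor 3000/450 = 6.6667
Step 4: 320 μL brought to 900 μL → factor 900/320 = 2.8125
Step 5: 275 μL brought to 1700 μL → factor 1700/275 = 6.1818
Overall dilution factor = 1.7292 × 16 × 6.6667 × 2.8125 × 6.1818 = 3206.8
Final = 4.00 mM / 3206.8 = 0.001247 mM = 1.25 × 10^3 nM

1.25 × 10^3 nM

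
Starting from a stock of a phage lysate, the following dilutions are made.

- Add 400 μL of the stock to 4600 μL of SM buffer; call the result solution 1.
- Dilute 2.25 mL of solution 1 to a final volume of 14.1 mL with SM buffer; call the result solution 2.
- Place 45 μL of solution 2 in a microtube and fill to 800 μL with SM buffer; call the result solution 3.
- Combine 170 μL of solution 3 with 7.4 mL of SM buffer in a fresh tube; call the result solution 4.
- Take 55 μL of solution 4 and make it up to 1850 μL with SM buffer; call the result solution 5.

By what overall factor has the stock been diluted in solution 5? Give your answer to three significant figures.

2.09 × 10^6

Step 1: 400 μL + 4600 μL = 5000 μL total → factor 5000/400 = 12.5
Step 2: 2.25 mL brought to 14.1 mL → factor 14.1/2.25 = 6.2667
Step 3: 45 μL brought to 800 μL → factor 800/45 = 17.778
Step 4: 170 μL + 7.4 mL = 7570 μL total → factor 7570/170 = 44.529
Step 5: 55 μL brought to 1850 μL → factor 1850/55 = 33.636
Overall dilution factor = 12.5 × 6.2667 × 17.778 × 44.529 × 33.636 = 2.0858 × 10^6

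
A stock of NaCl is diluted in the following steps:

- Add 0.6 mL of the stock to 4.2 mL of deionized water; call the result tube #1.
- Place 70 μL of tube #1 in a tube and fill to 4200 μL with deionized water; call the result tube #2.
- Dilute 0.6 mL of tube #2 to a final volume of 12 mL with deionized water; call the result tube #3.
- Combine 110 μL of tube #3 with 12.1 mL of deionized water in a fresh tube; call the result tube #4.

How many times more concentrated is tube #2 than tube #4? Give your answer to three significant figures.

2.22 × 10^3

Step 1: 0.6 mL + 4.2 mL = 4.8 mL total → factor 4.8/0.6 = 8
Step 2: 70 μL brought to 4200 μL → factor 4200/70 = 60
Step 3: 0.6 mL brought to 12 mL → factor 12/0.6 = 20
Step 4: 110 μL + 12.1 mL = 12210 μL total → factor 12210/110 = 111
Dilution factor to tube #2 = 480; to tube #4 = 1.0656 × 10^6
[tube #2]/[tube #4] = (factor to tube #4)/(factor to tube #2) = 1.0656 × 10^6/480 = 2.22 × 10^3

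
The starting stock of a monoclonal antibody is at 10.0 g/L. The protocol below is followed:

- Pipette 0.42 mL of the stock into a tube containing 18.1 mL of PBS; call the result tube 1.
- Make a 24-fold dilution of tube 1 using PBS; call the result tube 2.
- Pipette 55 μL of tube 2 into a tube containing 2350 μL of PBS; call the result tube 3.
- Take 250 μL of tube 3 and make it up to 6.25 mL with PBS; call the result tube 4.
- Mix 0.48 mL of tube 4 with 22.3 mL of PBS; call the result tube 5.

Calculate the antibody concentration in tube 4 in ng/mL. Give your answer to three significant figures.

Step 1: 0.42 mL + 18.1 mL = 18.52 mL total → factor 18.52/0.42 = 44.095
Step 2: 24-fold → factor 24
Step 3: 55 μL + 2350 μL = 2405 μL total → factor 2405/55 = 43.727
Step 4: 250 μL brought to 6.25 mL → factor 6250/250 = 25
Dilution factor through tube 4 = 44.095 × 24 × 43.727 × 25 = 1.1569 × 10^6
[tube 4] = 10.0 g/L / 1.1569 × 10^6 = 8.644 × 10^-6 g/L = 8.64 ng/mL

8.64 ng/mL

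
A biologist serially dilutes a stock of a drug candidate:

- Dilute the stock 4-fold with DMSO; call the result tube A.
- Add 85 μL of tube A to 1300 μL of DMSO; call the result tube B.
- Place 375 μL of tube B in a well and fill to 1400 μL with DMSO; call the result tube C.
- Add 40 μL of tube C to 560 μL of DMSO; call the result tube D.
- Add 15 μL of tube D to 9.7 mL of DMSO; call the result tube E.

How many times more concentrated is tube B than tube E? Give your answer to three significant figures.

3.63 × 10^4

Step 1: 4-fold → factor 4
Step 2: 85 μL + 1300 μL = 1385 μL total → factor 1385/85 = 16.294
Step 3: 375 μL brought to 1400 μL → factor 1400/375 = 3.7333
Step 4: 40 μL + 560 μL = 600 μL total → factor 600/40 = 15
Step 5: 15 μL + 9.7 mL = 9715 μL total → factor 9715/15 = 647.67
Dilution factor to tube B = 65.176; to tube E = 2.3639 × 10^6
[tube B]/[tube E] = (factor to tube E)/(factor to tube B) = 2.3639 × 10^6/65.176 = 3.63 × 10^4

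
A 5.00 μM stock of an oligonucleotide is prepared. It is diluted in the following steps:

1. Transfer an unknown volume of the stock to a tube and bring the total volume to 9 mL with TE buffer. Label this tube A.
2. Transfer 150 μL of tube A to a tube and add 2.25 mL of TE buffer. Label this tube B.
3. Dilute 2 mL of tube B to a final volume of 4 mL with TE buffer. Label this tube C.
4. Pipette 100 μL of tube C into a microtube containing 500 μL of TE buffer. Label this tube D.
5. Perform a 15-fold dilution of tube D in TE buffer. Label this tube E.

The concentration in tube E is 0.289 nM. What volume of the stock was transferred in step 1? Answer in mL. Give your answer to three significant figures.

Step 1: v brought to 9 mL → factor = 9 mL/v
Step 2: 150 μL + 2.25 mL = 2400 μL total → factor 2400/150 = 16
Step 3: 2 mL brought to 4 mL → factor 4/2 = 2
Step 4: 100 μL + 500 μL = 600 μL total → factor 600/100 = 6
Step 5: 15-fold → factor 15
Product of known-step factors = 2880
Overall factor = 5.00 μM / (0.289 nM) = 17301
Step-1 factor = 17301 / 2880 = 6.0073
v = 9 mL / 6.0073 = 1.50 mL

1.50 mL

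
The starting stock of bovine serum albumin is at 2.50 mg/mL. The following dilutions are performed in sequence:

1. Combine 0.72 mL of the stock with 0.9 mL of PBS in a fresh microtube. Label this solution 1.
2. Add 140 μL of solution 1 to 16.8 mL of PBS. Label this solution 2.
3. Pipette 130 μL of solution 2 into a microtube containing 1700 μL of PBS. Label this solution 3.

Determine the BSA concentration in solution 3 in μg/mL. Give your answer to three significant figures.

0.652 μg/mL

Step 1: 0.72 mL + 0.9 mL = 1.62 mL total → factor 1.62/0.72 = 2.25
Step 2: 140 μL + 16.8 mL = 16940 μL total → factor 16940/140 = 121
Step 3: 130 μL + 1700 μL = 1830 μL total → factor 1830/130 = 14.077
Overall dilution factor = 2.25 × 121 × 14.077 = 3832.4
Final = 2.50 mg/mL / 3832.4 = 0.0006523 mg/mL = 0.652 μg/mL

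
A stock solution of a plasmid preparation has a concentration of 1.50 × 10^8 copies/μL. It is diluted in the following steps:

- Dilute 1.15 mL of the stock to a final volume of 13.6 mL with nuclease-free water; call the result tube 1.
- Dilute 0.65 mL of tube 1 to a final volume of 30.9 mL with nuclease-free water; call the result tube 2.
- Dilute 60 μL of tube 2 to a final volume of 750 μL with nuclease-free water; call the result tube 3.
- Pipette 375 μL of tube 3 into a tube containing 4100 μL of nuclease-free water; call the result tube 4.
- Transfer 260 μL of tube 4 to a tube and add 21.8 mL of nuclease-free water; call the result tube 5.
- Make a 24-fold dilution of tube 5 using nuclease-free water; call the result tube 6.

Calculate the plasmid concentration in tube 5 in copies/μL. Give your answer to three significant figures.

21.1 copies/μL

Step 1: 1.15 mL brought to 13.6 mL → factor 13.6/1.15 = 11.826
Step 2: 0.65 mL brought to 30.9 mL → factor 30.9/0.65 = 47.538
Step 3: 60 μL brought to 750 μL → factor 750/60 = 12.5
Step 4: 375 μL + 4100 μL = 4475 μL total → factor 4475/375 = 11.933
Step 5: 260 μL + 21.8 mL = 22060 μL total → factor 22060/260 = 84.846
Dilution factor through tube 5 = 11.826 × 47.538 × 12.5 × 11.933 × 84.846 = 7.1152 × 10^6
[tube 5] = 1.50 × 10^8 copies/μL / 7.1152 × 10^6 = 21.1 copies/μL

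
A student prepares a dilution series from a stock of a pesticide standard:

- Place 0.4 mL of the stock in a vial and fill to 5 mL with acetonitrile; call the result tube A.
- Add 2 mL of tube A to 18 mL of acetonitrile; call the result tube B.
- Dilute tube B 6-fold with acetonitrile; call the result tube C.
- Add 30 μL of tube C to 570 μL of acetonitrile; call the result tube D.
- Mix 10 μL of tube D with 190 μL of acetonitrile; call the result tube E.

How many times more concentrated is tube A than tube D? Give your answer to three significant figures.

1.20 × 10^3

Step 1: 0.4 mL brought to 5 mL → factor 5/0.4 = 12.5
Step 2: 2 mL + 18 mL = 20 mL total → factor 20/2 = 10
Step 3: 6-fold → factor 6
Step 4: 30 μL + 570 μL = 600 μL total → factor 600/30 = 20
Dilution factor to tube A = 12.5; to tube D = 15000
[tube A]/[tube D] = (factor to tube D)/(factor to tube A) = 15000/12.5 = 1.20 × 10^3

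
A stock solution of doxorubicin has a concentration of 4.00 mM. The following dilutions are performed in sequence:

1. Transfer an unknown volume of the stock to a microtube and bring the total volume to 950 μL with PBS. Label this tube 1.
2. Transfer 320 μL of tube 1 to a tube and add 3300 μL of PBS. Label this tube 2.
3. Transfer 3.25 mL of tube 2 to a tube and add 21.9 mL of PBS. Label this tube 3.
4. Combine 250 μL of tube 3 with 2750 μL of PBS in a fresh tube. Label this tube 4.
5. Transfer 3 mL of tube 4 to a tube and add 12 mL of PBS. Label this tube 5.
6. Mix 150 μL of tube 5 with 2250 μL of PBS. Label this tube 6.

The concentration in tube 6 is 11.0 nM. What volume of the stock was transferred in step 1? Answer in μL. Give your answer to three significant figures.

220 μL

Step 1: v brought to 950 μL → factor = 950 μL/v
Step 2: 320 μL + 3300 μL = 3620 μL total → factor 3620/320 = 11.312
Step 3: 3.25 mL + 21.9 mL = 25.15 mL total → factor 25.15/3.25 = 7.7385
Step 4: 250 μL + 2750 μL = 3000 μL total → factor 3000/250 = 12
Step 5: 3 mL + 12 mL = 15 mL total → factor 15/3 = 5
Step 6: 150 μL + 2250 μL = 2400 μL total → factor 2400/150 = 16
Product of known-step factors = 84040
Overall factor = 4.00 mM / (11.0 nM) = 3.6364 × 10^5
Step-1 factor = 3.6364 × 10^5 / 84040 = 4.327
v = 950 μL / 4.327 = 220 μL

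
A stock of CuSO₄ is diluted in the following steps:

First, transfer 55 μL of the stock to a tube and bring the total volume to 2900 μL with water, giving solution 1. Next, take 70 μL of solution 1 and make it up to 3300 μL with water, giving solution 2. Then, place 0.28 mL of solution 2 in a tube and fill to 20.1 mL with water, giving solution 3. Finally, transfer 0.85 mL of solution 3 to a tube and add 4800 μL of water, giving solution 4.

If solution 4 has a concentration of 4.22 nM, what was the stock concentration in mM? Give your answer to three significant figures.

Step 1: 55 μL brought to 2900 μL → factor 2900/55 = 52.727
Step 2: 70 μL brought to 3300 μL → factor 3300/70 = 47.143
Step 3: 0.28 mL brought to 20.1 mL → factor 20.1/0.28 = 71.786
Step 4: 0.85 mL + 4800 μL = 5.65 mL total → factor 5.65/0.85 = 6.6471
Overall dilution factor = 52.727 × 47.143 × 71.786 × 6.6471 = 1.1861 × 10^6
Stock = 4.22 nM × 1.1861 × 10^6 = 5.005 × 10^6 nM = 5.01 mM

5.01 mM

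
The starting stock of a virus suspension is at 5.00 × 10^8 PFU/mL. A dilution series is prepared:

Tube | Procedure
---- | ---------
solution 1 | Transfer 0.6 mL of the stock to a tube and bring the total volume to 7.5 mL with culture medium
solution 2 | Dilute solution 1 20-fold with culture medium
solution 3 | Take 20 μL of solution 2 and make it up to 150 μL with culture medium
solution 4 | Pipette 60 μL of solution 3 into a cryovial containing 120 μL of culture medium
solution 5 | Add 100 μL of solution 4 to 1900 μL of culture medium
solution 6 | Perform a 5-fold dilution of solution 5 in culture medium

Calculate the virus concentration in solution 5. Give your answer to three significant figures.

4.44 × 10^3 PFU/mL

Step 1: 0.6 mL brought to 7.5 mL → factor 7.5/0.6 = 12.5
Step 2: 20-fold → factor 20
Step 3: 20 μL brought to 150 μL → factor 150/20 = 7.5
Step 4: 60 μL + 120 μL = 180 μL total → factor 180/60 = 3
Step 5: 100 μL + 1900 μL = 2000 μL total → factor 2000/100 = 20
Dilution factor through solution 5 = 12.5 × 20 × 7.5 × 3 × 20 = 1.125 × 10^5
[solution 5] = 5.00 × 10^8 PFU/mL / 1.125 × 10^5 = 4.44 × 10^3 PFU/mL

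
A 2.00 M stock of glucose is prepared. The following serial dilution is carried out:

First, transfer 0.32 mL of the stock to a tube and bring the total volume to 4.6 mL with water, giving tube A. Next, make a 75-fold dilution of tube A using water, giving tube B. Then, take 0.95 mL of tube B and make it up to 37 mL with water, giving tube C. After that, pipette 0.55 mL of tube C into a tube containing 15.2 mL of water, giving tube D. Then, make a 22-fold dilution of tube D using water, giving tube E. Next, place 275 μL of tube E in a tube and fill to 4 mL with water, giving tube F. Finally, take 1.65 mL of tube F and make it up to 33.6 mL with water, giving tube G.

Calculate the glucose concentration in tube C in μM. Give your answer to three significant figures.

Step 1: 0.32 mL brought to 4.6 mL → factor 4.6/0.32 = 14.375
Step 2: 75-fold → factor 75
Step 3: 0.95 mL brought to 37 mL → factor 37/0.95 = 38.947
Dilution factor through tube C = 14.375 × 75 × 38.947 = 41990
[tube C] = 2.00 M / 41990 = 4.763 × 10^-5 M = 47.6 μM

47.6 μM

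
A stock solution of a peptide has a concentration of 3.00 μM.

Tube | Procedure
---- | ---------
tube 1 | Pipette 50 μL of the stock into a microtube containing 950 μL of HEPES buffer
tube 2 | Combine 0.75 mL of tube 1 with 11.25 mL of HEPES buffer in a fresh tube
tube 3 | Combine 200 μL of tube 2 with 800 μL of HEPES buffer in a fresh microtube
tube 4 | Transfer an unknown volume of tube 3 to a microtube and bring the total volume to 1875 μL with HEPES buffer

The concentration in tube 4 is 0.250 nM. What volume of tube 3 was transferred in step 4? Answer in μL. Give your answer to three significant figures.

Step 1: 50 μL + 950 μL = 1000 μL total → factor 1000/50 = 20
Step 2: 0.75 mL + 11.25 mL = 12 mL total → factor 12/0.75 = 16
Step 3: 200 μL + 800 μL = 1000 μL total → factor 1000/200 = 5
Step 4: v brought to 1875 μL → factor = 1875 μL/v
Product of known-step factors = 1600
Overall factor = 3.00 μM / (0.250 nM) = 12000
Step-4 factor = 12000 / 1600 = 7.5
v = 1875 μL / 7.5 = 250 μL

250 μL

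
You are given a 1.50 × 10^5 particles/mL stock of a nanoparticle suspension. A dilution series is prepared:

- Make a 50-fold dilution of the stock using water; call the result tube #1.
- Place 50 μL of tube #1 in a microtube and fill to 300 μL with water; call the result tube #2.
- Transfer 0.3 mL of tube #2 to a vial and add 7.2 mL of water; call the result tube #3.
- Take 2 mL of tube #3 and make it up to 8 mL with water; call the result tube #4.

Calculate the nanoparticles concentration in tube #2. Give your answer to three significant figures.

500 particles/mL

Step 1: 50-fold → factor 50
Step 2: 50 μL brought to 300 μL → factor 300/50 = 6
Dilution factor through tube #2 = 50 × 6 = 300
[tube #2] = 1.50 × 10^5 particles/mL / 300 = 500 particles/mL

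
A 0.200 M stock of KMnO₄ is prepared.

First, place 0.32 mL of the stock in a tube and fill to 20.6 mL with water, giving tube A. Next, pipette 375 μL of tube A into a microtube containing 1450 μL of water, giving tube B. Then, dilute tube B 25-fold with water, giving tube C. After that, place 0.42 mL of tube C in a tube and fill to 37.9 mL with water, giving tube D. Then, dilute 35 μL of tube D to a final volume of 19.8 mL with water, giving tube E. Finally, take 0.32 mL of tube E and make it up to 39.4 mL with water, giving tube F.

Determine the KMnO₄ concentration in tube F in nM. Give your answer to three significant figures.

0.00406 nM

Step 1: 0.32 mL brought to 20.6 mL → factor 20.6/0.32 = 64.375
Step 2: 375 μL + 1450 μL = 1825 μL total → factor 1825/375 = 4.8667
Step 3: 25-fold → factor 25
Step 4: 0.42 mL brought to 37.9 mL → factor 37.9/0.42 = 90.238
Step 5: 35 μL brought to 19.8 mL → factor 19800/35 = 565.71
Step 6: 0.32 mL brought to 39.4 mL → factor 39.4/0.32 = 123.12
Overall dilution factor = 64.375 × 4.8667 × 25 × 90.238 × 565.71 × 123.12 = 4.9229 × 10^10
Final = 0.200 M / 4.9229 × 10^10 = 4.063 × 10^-12 M = 0.00406 nM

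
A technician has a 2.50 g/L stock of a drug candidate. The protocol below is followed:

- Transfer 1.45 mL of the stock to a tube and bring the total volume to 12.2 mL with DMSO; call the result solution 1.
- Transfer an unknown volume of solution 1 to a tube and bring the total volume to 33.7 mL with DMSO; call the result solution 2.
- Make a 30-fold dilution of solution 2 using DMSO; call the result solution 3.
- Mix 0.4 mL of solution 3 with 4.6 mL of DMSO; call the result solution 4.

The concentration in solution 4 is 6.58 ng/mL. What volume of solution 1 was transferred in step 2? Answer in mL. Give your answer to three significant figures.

0.280 mL

Step 1: 1.45 mL brought to 12.2 mL → factor 12.2/1.45 = 8.4138
Step 2: v brought to 33.7 mL → factor = 33.7 mL/v
Step 3: 30-fold → factor 30
Step 4: 0.4 mL + 4.6 mL = 5 mL total → factor 5/0.4 = 12.5
Product of known-step factors = 3155.2
Overall factor = 2.50 g/L / (6.58 ng/mL) = 3.7994 × 10^5
Step-2 factor = 3.7994 × 10^5 / 3155.2 = 120.42
v = 33.7 mL / 120.42 = 0.280 mL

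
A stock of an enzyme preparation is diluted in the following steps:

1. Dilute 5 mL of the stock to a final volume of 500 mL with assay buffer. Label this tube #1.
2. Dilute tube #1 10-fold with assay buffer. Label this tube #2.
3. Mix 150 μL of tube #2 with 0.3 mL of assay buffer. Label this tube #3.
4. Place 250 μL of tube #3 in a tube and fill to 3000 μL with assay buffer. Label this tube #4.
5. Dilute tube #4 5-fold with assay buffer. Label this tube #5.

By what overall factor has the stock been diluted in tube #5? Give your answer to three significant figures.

1.80 × 10^5

Step 1: 5 mL brought to 500 mL → factor 500/5 = 100
Step 2: 10-fold → factor 10
Step 3: 150 μL + 0.3 mL = 450 μL total → factor 450/150 = 3
Step 4: 250 μL brought to 3000 μL → factor 3000/250 = 12
Step 5: 5-fold → factor 5
Overall dilution factor = 100 × 10 × 3 × 12 × 5 = 1.8 × 10^5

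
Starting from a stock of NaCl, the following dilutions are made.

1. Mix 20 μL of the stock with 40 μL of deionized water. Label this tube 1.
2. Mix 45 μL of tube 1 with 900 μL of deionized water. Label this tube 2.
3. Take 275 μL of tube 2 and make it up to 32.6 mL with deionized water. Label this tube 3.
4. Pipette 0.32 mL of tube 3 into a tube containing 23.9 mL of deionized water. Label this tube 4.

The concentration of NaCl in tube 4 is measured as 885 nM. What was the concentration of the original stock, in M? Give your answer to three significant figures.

0.500 M

Step 1: 20 μL + 40 μL = 60 μL total → factor 60/20 = 3
Step 2: 45 μL + 900 μL = 945 μL total → factor 945/45 = 21
Step 3: 275 μL brought to 32.6 mL → factor 32600/275 = 118.55
Step 4: 0.32 mL + 23.9 mL = 24.22 mL total → factor 24.22/0.32 = 75.688
Overall dilution factor = 3 × 21 × 118.55 × 75.688 = 5.6526 × 10^5
Stock = 885 nM × 5.6526 × 10^5 = 5.003 × 10^8 nM = 0.500 M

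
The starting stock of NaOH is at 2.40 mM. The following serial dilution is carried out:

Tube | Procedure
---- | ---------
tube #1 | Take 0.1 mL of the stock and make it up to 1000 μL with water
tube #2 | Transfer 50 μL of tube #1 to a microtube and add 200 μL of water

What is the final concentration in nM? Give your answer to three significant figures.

4.80 × 10^4 nM

Step 1: 0.1 mL brought to 1000 μL → factor 1/0.1 = 10
Step 2: 50 μL + 200 μL = 250 μL total → factor 250/50 = 5
Overall dilution factor = 10 × 5 = 50
Final = 2.40 mM / 50 = 0.04800 mM = 4.80 × 10^4 nM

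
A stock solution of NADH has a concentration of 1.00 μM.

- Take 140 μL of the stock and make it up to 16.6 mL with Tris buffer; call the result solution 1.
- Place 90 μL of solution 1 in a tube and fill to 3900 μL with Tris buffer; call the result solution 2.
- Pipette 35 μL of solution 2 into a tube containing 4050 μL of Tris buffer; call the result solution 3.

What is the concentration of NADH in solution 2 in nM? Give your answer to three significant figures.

Step 1: 140 μL brought to 16.6 mL → factor 16600/140 = 118.57
Step 2: 90 μL brought to 3900 μL → factor 3900/90 = 43.333
Dilution factor through solution 2 = 118.57 × 43.333 = 5138.1
[solution 2] = 1.00 μM / 5138.1 = 0.0001946 μM = 0.195 nM

0.195 nM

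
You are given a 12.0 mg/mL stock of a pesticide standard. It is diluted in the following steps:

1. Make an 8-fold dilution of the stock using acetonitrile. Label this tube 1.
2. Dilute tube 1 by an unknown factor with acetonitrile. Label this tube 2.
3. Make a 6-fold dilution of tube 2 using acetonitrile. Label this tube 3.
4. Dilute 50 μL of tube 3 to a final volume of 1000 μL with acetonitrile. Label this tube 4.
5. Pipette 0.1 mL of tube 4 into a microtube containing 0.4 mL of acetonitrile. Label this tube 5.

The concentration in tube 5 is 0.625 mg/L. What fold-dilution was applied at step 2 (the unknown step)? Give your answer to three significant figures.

4.00-fold

Step 1: 8-fold → factor 8
Step 2: unknown factor x
Step 3: 6-fold → factor 6
Step 4: 50 μL brought to 1000 μL → factor 1000/50 = 20
Step 5: 0.1 mL + 0.4 mL = 0.5 mL total → factor 0.5/0.1 = 5
Product of known-step factors = 4800
Overall factor = 12.0 mg/mL / (0.625 mg/L) = 19200
x = 19200 / 4800 = 4.00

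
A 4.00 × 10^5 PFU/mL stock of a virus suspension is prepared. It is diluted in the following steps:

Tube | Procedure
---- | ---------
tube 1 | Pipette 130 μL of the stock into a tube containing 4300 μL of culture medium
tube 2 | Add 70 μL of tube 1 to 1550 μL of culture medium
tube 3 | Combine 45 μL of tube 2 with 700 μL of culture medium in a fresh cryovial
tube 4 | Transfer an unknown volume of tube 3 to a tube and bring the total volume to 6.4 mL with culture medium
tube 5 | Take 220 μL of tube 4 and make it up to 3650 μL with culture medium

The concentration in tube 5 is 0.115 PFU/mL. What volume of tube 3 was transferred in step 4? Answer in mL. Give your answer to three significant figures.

Step 1: 130 μL + 4300 μL = 4430 μL total → factor 4430/130 = 34.077
Step 2: 70 μL + 1550 μL = 1620 μL total → factor 1620/70 = 23.143
Step 3: 45 μL + 700 μL = 745 μL total → factor 745/45 = 16.556
Step 4: v brought to 6.4 mL → factor = 6.4 mL/v
Step 5: 220 μL brought to 3650 μL → factor 3650/220 = 16.591
Product of known-step factors = 2.1662 × 10^5
Overall factor = 4.00 × 10^5 PFU/mL / (0.115 PFU/mL) = 3.4783 × 10^6
Step-4 factor = 3.4783 × 10^6 / 2.1662 × 10^5 = 16.057
v = 6.4 mL / 16.057 = 0.399 mL

0.399 mL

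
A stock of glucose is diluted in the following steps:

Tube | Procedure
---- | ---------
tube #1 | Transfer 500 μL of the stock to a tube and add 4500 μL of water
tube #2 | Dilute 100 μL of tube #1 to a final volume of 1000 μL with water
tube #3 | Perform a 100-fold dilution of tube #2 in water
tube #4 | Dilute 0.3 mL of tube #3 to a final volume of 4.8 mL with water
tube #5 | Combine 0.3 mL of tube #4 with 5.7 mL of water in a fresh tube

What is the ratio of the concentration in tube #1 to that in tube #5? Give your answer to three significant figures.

Step 1: 500 μL + 4500 μL = 5000 μL total → factor 5000/500 = 10
Step 2: 100 μL brought to 1000 μL → factor 1000/100 = 10
Step 3: 100-fold → factor 100
Step 4: 0.3 mL brought to 4.8 mL → factor 4.8/0.3 = 16
Step 5: 0.3 mL + 5.7 mL = 6 mL total → factor 6/0.3 = 20
Dilution factor to tube #1 = 10; to tube #5 = 3.2 × 10^6
[tube #1]/[tube #5] = (factor to tube #5)/(factor to tube #1) = 3.2 × 10^6/10 = 3.20 × 10^5

3.20 × 10^5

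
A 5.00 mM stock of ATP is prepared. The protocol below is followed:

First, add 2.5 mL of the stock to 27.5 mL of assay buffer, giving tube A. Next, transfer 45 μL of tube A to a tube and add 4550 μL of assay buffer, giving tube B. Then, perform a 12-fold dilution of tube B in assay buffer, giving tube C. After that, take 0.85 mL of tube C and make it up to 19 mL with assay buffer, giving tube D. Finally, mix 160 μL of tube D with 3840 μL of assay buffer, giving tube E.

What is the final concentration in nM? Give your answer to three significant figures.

0.608 nM

Step 1: 2.5 mL + 27.5 mL = 30 mL total → factor 30/2.5 = 12
Step 2: 45 μL + 4550 μL = 4595 μL total → factor 4595/45 = 102.11
Step 3: 12-fold → factor 12
Step 4: 0.85 mL brought to 19 mL → factor 19/0.85 = 22.353
Step 5: 160 μL + 3840 μL = 4000 μL total → factor 4000/160 = 25
Overall dilution factor = 12 × 102.11 × 12 × 22.353 × 25 = 8.2169 × 10^6
Final = 5.00 mM / 8.2169 × 10^6 = 6.085 × 10^-7 mM = 0.608 nM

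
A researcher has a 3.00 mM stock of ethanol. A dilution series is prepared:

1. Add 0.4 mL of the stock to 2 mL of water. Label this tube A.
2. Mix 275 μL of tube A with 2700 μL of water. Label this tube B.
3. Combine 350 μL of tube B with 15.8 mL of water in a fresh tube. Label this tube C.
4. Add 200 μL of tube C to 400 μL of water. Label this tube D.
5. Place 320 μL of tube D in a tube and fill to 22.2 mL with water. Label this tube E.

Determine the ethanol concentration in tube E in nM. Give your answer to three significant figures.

Step 1: 0.4 mL + 2 mL = 2.4 mL total → factor 2.4/0.4 = 6
Step 2: 275 μL + 2700 μL = 2975 μL total → factor 2975/275 = 10.818
Step 3: 350 μL + 15.8 mL = 16150 μL total → factor 16150/350 = 46.143
Step 4: 200 μL + 400 μL = 600 μL total → factor 600/200 = 3
Step 5: 320 μL brought to 22.2 mL → factor 22200/320 = 69.375
Overall dilution factor = 6 × 10.818 × 46.143 × 3 × 69.375 = 6.2335 × 10^5
Final = 3.00 mM / 6.2335 × 10^5 = 4.813 × 10^-6 mM = 4.81 nM

4.81 nM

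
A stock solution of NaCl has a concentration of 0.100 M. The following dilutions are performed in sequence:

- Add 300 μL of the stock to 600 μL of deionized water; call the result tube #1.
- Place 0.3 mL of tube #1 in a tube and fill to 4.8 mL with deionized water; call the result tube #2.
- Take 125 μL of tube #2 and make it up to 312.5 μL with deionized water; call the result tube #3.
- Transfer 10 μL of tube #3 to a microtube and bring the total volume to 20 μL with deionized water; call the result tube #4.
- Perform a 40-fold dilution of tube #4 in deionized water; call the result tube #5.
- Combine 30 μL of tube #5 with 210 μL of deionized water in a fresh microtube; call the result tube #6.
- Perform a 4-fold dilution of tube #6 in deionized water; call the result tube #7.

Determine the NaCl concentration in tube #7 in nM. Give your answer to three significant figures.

Step 1: 300 μL + 600 μL = 900 μL total → factor 900/300 = 3
Step 2: 0.3 mL brought to 4.8 mL → factor 4.8/0.3 = 16
Step 3: 125 μL brought to 312.5 μL → factor 312.5/125 = 2.5
Step 4: 10 μL brought to 20 μL → factor 20/10 = 2
Step 5: 40-fold → factor 40
Step 6: 30 μL + 210 μL = 240 μL total → factor 240/30 = 8
Step 7: 4-fold → factor 4
Overall dilution factor = 3 × 16 × 2.5 × 2 × 40 × 8 × 4 = 3.072 × 10^5
Final = 0.100 M / 3.072 × 10^5 = 3.255 × 10^-7 M = 326 nM

326 nM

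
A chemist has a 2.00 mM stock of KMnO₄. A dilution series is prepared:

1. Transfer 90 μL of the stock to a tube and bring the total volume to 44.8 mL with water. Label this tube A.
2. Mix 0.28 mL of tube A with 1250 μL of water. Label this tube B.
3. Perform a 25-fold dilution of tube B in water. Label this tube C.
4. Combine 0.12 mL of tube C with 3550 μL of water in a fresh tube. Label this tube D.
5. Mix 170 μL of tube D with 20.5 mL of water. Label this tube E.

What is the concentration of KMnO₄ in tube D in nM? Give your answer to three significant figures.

Step 1: 90 μL brought to 44.8 mL → factor 44800/90 = 497.78
Step 2: 0.28 mL + 1250 μL = 1.53 mL total → factor 1.53/0.28 = 5.4643
Step 3: 25-fold → factor 25
Step 4: 0.12 mL + 3550 μL = 3.67 mL total → factor 3.67/0.12 = 30.583
Dilution factor through tube D = 497.78 × 5.4643 × 25 × 30.583 = 2.0797 × 10^6
[tube D] = 2.00 mM / 2.0797 × 10^6 = 9.617 × 10^-7 mM = 0.962 nM

0.962 nM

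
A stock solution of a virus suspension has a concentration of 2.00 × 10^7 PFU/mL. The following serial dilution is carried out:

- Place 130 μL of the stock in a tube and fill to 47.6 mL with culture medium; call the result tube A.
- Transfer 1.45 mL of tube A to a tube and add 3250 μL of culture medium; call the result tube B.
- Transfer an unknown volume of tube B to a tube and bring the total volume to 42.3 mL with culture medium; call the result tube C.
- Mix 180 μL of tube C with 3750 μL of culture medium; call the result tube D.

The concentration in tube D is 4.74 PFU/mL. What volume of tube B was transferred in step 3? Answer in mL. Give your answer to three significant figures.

Step 1: 130 μL brought to 47.6 mL → factor 47600/130 = 366.15
Step 2: 1.45 mL + 3250 μL = 4.7 mL total → factor 4.7/1.45 = 3.2414
Step 3: v brought to 42.3 mL → factor = 42.3 mL/v
Step 4: 180 μL + 3750 μL = 3930 μL total → factor 3930/180 = 21.833
Product of known-step factors = 25913
Overall factor = 2.00 × 10^7 PFU/mL / (4.74 PFU/mL) = 4.2194 × 10^6
Step-3 factor = 4.2194 × 10^6 / 25913 = 162.83
v = 42.3 mL / 162.83 = 0.260 mL

0.260 mL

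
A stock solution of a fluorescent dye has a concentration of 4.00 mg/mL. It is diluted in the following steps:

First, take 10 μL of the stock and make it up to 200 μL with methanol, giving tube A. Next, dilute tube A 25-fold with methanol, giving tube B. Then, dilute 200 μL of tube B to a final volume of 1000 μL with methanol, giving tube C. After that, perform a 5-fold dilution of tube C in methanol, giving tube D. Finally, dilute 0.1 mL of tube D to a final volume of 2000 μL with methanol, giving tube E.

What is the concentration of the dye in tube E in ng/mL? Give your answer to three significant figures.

16.0 ng/mL

Step 1: 10 μL brought to 200 μL → factor 200/10 = 20
Step 2: 25-fold → factor 25
Step 3: 200 μL brought to 1000 μL → factor 1000/200 = 5
Step 4: 5-fold → factor 5
Step 5: 0.1 mL brought to 2000 μL → factor 2/0.1 = 20
Overall dilution factor = 20 × 25 × 5 × 5 × 20 = 2.5 × 10^5
Final = 4.00 mg/mL / 2.5 × 10^5 = 1.600 × 10^-5 mg/mL = 16.0 ng/mL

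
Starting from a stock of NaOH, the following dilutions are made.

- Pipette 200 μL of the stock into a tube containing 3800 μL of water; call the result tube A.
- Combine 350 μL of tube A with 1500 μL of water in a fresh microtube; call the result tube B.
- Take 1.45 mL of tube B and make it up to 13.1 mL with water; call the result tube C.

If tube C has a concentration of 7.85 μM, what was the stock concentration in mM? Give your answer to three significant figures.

7.50 mM

Step 1: 200 μL + 3800 μL = 4000 μL total → factor 4000/200 = 20
Step 2: 350 μL + 1500 μL = 1850 μL total → factor 1850/350 = 5.2857
Step 3: 1.45 mL brought to 13.1 mL → factor 13.1/1.45 = 9.0345
Overall dilution factor = 20 × 5.2857 × 9.0345 = 955.07
Stock = 7.85 μM × 955.07 = 7497 μM = 7.50 mM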